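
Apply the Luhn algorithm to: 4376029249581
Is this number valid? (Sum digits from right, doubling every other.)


Luhn sum = 63
63 mod 10 = 3

Invalid (Luhn sum mod 10 = 3)


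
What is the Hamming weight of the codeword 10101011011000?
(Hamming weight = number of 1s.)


Counting 1s in 10101011011000

7


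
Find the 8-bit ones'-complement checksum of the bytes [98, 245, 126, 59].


Sum = 528 mod 256 = 16
Complement = 239

239


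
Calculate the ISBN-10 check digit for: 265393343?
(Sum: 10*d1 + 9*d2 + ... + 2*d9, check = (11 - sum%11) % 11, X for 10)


Weighted sum: 234
234 mod 11 = 3

Check digit: 8


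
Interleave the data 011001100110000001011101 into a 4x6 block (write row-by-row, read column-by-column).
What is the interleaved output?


Matrix:
  011001
  100110
  000001
  011101
Read columns: 010010011001010101001011

010010011001010101001011


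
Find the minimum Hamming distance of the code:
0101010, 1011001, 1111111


Comparing all pairs, minimum distance: 3
Can detect 2 errors, correct 1 errors

3


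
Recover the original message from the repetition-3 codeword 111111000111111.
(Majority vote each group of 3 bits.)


Groups: 111, 111, 000, 111, 111
Majority votes: 11011

11011


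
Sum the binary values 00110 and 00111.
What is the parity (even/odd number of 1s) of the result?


00110 = 6
00111 = 7
Sum = 13 = 1101
1s count = 3

odd parity (3 ones in 1101)


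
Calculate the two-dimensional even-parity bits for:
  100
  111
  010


Row parities: 111
Column parities: 001

Row P: 111, Col P: 001, Corner: 1


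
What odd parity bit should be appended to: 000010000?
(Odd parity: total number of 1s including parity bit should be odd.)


Number of 1s in data: 1
Parity bit: 0

0


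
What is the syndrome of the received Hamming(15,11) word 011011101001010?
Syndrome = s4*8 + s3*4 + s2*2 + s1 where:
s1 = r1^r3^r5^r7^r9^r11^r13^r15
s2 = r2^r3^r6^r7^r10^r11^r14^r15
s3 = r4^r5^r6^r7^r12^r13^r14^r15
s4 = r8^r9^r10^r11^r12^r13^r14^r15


s1=0, s2=1, s3=1, s4=1

Syndrome = 14 (error at position 14)


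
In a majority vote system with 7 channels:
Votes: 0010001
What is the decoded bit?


Ones: 2 out of 7
Threshold: 4

0 (2/7 voted 1)


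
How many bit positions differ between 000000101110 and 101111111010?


XOR: 101111010100
Count of 1s: 7

7


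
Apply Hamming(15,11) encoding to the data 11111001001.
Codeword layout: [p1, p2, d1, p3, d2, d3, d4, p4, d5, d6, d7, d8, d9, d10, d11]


Parity bits: p1=1, p2=0, p3=1, p4=1

101111111001001


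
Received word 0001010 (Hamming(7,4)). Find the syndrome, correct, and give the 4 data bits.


Syndrome = 2: error at position 2

Data: 0010 (corrected bit 2)


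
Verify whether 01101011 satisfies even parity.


Number of 1s: 5

No, parity error (5 ones)


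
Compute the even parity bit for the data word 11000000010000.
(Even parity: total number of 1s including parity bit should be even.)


Number of 1s in data: 3
Parity bit: 1

1


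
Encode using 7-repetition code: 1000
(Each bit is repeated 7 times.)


Each bit -> 7 copies

1111111000000000000000000000


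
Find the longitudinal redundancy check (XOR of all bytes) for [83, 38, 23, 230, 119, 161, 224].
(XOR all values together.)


XOR chain: 83 ^ 38 ^ 23 ^ 230 ^ 119 ^ 161 ^ 224 = 178

178


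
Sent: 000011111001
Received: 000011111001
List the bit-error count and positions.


XOR: 000000000000

0 errors (received matches sent)


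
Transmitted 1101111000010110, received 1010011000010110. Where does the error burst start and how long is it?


XOR: 0111100000000000

Burst at position 1, length 4


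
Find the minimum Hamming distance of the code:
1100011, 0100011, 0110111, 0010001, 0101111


Comparing all pairs, minimum distance: 1
Can detect 0 errors, correct 0 errors

1


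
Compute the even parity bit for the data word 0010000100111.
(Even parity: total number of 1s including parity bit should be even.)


Number of 1s in data: 5
Parity bit: 1

1


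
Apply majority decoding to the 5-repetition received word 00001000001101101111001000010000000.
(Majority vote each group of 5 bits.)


Groups: 00001, 00000, 11011, 01111, 00100, 00100, 00000
Majority votes: 0011000

0011000


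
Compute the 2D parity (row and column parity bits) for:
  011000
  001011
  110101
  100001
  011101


Row parities: 01000
Column parities: 011010

Row P: 01000, Col P: 011010, Corner: 1


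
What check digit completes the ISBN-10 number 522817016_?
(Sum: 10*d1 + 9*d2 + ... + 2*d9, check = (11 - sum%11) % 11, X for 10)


Weighted sum: 196
196 mod 11 = 9

Check digit: 2


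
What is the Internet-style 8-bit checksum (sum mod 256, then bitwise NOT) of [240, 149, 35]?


Sum = 424 mod 256 = 168
Complement = 87

87


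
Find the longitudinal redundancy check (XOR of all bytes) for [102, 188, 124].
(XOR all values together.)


XOR chain: 102 ^ 188 ^ 124 = 166

166


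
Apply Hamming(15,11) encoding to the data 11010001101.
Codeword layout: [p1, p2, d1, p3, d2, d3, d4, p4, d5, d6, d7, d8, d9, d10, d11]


Parity bits: p1=1, p2=1, p3=1, p4=1

111110110001101


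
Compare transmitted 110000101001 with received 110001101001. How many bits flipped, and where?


XOR: 000001000000

1 error(s) at position(s): 5


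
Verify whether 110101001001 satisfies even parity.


Number of 1s: 6

Yes, parity is correct (6 ones)


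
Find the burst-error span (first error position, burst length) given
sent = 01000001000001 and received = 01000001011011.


XOR: 00000000011010

Burst at position 9, length 4


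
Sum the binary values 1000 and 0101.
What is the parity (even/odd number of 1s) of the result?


1000 = 8
0101 = 5
Sum = 13 = 1101
1s count = 3

odd parity (3 ones in 1101)


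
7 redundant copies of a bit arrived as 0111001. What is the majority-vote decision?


Ones: 4 out of 7
Threshold: 4

1 (4/7 voted 1)


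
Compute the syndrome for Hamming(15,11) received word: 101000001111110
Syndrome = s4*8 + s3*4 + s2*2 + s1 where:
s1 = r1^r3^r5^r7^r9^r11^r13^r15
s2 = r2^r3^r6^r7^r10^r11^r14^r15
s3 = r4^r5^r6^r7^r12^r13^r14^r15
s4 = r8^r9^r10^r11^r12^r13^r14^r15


s1=1, s2=0, s3=1, s4=0

Syndrome = 5 (error at position 5)


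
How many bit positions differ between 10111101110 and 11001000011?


XOR: 01110101101
Count of 1s: 7

7


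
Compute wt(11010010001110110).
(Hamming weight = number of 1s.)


Counting 1s in 11010010001110110

9


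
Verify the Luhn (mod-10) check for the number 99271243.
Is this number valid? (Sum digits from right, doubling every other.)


Luhn sum = 44
44 mod 10 = 4

Invalid (Luhn sum mod 10 = 4)


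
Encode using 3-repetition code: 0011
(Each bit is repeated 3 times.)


Each bit -> 3 copies

000000111111


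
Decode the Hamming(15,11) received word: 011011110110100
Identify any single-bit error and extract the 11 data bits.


Syndrome = 1: error at position 1

Data: 11110110100 (corrected bit 1)


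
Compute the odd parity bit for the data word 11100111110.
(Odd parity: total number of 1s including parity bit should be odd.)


Number of 1s in data: 8
Parity bit: 1

1


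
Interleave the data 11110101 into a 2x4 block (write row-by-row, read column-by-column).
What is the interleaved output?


Matrix:
  1111
  0101
Read columns: 10111011

10111011


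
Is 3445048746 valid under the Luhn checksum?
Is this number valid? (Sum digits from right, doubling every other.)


Luhn sum = 55
55 mod 10 = 5

Invalid (Luhn sum mod 10 = 5)


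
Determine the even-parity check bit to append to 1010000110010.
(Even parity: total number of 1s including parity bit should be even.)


Number of 1s in data: 5
Parity bit: 1

1


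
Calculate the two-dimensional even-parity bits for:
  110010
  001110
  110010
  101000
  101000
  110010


Row parities: 111001
Column parities: 111100

Row P: 111001, Col P: 111100, Corner: 0


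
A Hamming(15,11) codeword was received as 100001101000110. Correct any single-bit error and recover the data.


Syndrome = 10: error at position 10

Data: 00111100110 (corrected bit 10)


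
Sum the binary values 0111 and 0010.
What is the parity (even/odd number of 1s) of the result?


0111 = 7
0010 = 2
Sum = 9 = 1001
1s count = 2

even parity (2 ones in 1001)


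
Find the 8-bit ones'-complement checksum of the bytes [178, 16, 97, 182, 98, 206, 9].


Sum = 786 mod 256 = 18
Complement = 237

237


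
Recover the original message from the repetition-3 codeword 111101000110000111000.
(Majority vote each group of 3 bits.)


Groups: 111, 101, 000, 110, 000, 111, 000
Majority votes: 1101010

1101010


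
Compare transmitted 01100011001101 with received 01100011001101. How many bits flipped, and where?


XOR: 00000000000000

0 errors (received matches sent)


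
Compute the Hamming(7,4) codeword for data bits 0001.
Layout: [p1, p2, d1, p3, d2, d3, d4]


Parity bits: p1=1, p2=1, p3=1

1101001


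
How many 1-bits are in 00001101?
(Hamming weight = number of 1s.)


Counting 1s in 00001101

3


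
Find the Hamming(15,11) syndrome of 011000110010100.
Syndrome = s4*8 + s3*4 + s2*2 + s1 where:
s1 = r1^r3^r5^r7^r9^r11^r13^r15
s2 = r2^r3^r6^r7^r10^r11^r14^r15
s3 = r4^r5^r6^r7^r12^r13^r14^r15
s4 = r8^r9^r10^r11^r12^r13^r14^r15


s1=0, s2=0, s3=0, s4=1

Syndrome = 8 (error at position 8)


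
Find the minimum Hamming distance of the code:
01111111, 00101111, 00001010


Comparing all pairs, minimum distance: 2
Can detect 1 errors, correct 0 errors

2


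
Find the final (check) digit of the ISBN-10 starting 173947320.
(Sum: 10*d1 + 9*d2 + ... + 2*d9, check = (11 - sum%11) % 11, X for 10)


Weighted sum: 237
237 mod 11 = 6

Check digit: 5


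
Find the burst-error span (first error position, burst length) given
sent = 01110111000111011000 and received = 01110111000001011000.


XOR: 00000000000110000000

Burst at position 11, length 2


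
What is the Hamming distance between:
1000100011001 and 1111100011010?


XOR: 0111000000011
Count of 1s: 5

5


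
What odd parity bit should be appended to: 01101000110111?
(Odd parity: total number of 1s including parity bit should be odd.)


Number of 1s in data: 8
Parity bit: 1

1


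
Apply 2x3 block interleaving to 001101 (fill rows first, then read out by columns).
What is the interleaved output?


Matrix:
  001
  101
Read columns: 010011

010011


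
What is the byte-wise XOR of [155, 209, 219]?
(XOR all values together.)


XOR chain: 155 ^ 209 ^ 219 = 145

145


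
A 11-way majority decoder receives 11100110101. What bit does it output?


Ones: 7 out of 11
Threshold: 6

1 (7/11 voted 1)


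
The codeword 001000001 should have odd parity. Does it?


Number of 1s: 2

No, parity error (2 ones)


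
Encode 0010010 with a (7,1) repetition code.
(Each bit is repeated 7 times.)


Each bit -> 7 copies

0000000000000011111110000000000000011111110000000


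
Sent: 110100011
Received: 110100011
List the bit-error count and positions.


XOR: 000000000

0 errors (received matches sent)


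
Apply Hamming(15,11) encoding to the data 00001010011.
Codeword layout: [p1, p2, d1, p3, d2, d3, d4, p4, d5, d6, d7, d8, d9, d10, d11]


Parity bits: p1=1, p2=1, p3=0, p4=0

110000001010011


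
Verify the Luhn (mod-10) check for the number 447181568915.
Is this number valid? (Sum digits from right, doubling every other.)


Luhn sum = 56
56 mod 10 = 6

Invalid (Luhn sum mod 10 = 6)


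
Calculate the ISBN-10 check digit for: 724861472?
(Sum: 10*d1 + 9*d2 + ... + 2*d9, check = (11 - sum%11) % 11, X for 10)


Weighted sum: 258
258 mod 11 = 5

Check digit: 6


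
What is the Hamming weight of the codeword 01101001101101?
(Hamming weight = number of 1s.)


Counting 1s in 01101001101101

8


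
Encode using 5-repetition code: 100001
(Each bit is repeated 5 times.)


Each bit -> 5 copies

111110000000000000000000011111


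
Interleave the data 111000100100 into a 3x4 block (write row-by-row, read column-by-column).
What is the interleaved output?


Matrix:
  1110
  0010
  0100
Read columns: 100101110000

100101110000


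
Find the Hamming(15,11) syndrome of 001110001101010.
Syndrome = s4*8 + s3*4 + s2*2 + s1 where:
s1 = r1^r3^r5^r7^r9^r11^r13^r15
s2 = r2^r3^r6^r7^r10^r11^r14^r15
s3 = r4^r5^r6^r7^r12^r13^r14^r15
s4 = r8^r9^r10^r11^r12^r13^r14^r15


s1=1, s2=1, s3=0, s4=0

Syndrome = 3 (error at position 3)


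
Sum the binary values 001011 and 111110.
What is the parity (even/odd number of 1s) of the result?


001011 = 11
111110 = 62
Sum = 73 = 1001001
1s count = 3

odd parity (3 ones in 1001001)


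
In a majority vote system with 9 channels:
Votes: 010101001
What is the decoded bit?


Ones: 4 out of 9
Threshold: 5

0 (4/9 voted 1)


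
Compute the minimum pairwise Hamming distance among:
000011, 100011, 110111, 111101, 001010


Comparing all pairs, minimum distance: 1
Can detect 0 errors, correct 0 errors

1


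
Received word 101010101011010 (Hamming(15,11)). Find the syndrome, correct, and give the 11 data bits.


Syndrome = 0: no error detected

Data: 11011011010 (no errors)


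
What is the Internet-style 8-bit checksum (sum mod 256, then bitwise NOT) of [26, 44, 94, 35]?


Sum = 199 mod 256 = 199
Complement = 56

56


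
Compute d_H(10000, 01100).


XOR: 11100
Count of 1s: 3

3


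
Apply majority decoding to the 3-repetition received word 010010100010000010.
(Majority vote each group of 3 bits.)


Groups: 010, 010, 100, 010, 000, 010
Majority votes: 000000

000000


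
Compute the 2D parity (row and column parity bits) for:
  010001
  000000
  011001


Row parities: 001
Column parities: 001000

Row P: 001, Col P: 001000, Corner: 1


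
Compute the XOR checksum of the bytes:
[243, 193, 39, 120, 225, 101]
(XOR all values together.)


XOR chain: 243 ^ 193 ^ 39 ^ 120 ^ 225 ^ 101 = 233

233


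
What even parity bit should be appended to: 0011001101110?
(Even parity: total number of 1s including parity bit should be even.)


Number of 1s in data: 7
Parity bit: 1

1


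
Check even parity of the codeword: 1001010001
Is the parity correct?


Number of 1s: 4

Yes, parity is correct (4 ones)


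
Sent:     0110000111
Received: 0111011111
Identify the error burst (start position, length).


XOR: 0001011000

Burst at position 3, length 4


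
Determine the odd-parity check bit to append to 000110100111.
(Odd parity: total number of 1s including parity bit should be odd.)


Number of 1s in data: 6
Parity bit: 1

1


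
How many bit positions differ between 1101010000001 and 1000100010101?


XOR: 0101110010100
Count of 1s: 6

6


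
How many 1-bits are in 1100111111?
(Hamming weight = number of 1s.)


Counting 1s in 1100111111

8


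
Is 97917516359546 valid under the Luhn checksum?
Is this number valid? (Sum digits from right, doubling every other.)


Luhn sum = 83
83 mod 10 = 3

Invalid (Luhn sum mod 10 = 3)


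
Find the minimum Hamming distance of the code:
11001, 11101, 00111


Comparing all pairs, minimum distance: 1
Can detect 0 errors, correct 0 errors

1


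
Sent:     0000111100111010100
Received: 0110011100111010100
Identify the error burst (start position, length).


XOR: 0110100000000000000

Burst at position 1, length 4


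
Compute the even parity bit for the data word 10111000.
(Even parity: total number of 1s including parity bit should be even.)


Number of 1s in data: 4
Parity bit: 0

0


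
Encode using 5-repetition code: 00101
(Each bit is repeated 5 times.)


Each bit -> 5 copies

0000000000111110000011111


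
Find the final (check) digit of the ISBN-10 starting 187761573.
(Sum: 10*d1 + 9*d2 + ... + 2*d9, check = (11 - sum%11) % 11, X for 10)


Weighted sum: 275
275 mod 11 = 0

Check digit: 0


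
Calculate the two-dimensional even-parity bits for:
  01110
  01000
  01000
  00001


Row parities: 1111
Column parities: 01111

Row P: 1111, Col P: 01111, Corner: 0


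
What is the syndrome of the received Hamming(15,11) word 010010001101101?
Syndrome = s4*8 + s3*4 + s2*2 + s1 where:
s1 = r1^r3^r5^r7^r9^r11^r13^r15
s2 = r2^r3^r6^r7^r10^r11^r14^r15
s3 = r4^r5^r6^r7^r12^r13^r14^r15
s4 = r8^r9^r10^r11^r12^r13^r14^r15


s1=0, s2=1, s3=0, s4=1

Syndrome = 10 (error at position 10)


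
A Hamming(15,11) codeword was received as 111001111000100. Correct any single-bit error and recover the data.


Syndrome = 13: error at position 13

Data: 10111000000 (corrected bit 13)


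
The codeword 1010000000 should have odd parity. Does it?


Number of 1s: 2

No, parity error (2 ones)


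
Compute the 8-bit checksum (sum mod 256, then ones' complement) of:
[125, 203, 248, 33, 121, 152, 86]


Sum = 968 mod 256 = 200
Complement = 55

55


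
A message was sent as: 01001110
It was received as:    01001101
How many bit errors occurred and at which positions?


XOR: 00000011

2 error(s) at position(s): 6, 7


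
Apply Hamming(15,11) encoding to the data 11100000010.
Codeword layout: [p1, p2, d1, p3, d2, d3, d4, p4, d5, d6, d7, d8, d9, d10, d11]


Parity bits: p1=0, p2=1, p3=1, p4=1

011111010000010


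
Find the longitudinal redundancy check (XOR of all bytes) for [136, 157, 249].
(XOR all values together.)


XOR chain: 136 ^ 157 ^ 249 = 236

236


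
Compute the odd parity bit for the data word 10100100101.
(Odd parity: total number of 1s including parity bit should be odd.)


Number of 1s in data: 5
Parity bit: 0

0


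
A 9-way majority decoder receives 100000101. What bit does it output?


Ones: 3 out of 9
Threshold: 5

0 (3/9 voted 1)


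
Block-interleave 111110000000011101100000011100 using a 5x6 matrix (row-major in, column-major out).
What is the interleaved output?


Matrix:
  111110
  000000
  011101
  100000
  011100
Read columns: 100101010110101101011000000100

100101010110101101011000000100


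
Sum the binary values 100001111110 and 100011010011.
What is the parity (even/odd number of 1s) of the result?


100001111110 = 2174
100011010011 = 2259
Sum = 4433 = 1000101010001
1s count = 5

odd parity (5 ones in 1000101010001)


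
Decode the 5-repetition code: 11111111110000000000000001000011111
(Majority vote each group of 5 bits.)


Groups: 11111, 11111, 00000, 00000, 00000, 10000, 11111
Majority votes: 1100001

1100001


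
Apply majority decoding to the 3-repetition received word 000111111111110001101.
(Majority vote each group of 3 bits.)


Groups: 000, 111, 111, 111, 110, 001, 101
Majority votes: 0111101

0111101


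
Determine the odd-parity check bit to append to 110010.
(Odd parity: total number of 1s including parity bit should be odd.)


Number of 1s in data: 3
Parity bit: 0

0


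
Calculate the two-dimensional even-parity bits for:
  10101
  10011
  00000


Row parities: 110
Column parities: 00110

Row P: 110, Col P: 00110, Corner: 0


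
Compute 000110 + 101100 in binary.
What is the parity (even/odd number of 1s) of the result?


000110 = 6
101100 = 44
Sum = 50 = 110010
1s count = 3

odd parity (3 ones in 110010)


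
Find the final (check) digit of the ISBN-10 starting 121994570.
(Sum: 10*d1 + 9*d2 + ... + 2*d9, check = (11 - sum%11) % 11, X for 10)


Weighted sum: 214
214 mod 11 = 5

Check digit: 6


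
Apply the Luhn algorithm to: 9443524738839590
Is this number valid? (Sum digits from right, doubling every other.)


Luhn sum = 89
89 mod 10 = 9

Invalid (Luhn sum mod 10 = 9)


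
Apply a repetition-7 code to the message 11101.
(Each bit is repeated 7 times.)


Each bit -> 7 copies

11111111111111111111100000001111111


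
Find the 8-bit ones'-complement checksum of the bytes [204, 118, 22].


Sum = 344 mod 256 = 88
Complement = 167

167


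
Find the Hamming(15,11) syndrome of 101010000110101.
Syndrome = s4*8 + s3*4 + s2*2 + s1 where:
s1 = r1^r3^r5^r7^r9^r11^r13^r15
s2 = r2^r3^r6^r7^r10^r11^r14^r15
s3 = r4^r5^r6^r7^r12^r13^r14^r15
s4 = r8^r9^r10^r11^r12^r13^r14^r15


s1=0, s2=0, s3=1, s4=0

Syndrome = 4 (error at position 4)


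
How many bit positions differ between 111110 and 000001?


XOR: 111111
Count of 1s: 6

6


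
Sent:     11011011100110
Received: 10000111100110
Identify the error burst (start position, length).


XOR: 01011100000000

Burst at position 1, length 5


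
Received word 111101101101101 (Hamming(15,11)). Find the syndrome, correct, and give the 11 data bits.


Syndrome = 8: error at position 8

Data: 10111101101 (corrected bit 8)


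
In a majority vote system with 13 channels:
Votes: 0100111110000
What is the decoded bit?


Ones: 6 out of 13
Threshold: 7

0 (6/13 voted 1)


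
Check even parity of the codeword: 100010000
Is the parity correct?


Number of 1s: 2

Yes, parity is correct (2 ones)


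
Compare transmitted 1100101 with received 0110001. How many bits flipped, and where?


XOR: 1010100

3 error(s) at position(s): 0, 2, 4


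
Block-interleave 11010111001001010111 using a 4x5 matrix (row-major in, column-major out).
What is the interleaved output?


Matrix:
  11010
  11100
  10010
  10111
Read columns: 11111100010110110001

11111100010110110001


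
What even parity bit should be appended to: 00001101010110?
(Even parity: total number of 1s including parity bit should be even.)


Number of 1s in data: 6
Parity bit: 0

0


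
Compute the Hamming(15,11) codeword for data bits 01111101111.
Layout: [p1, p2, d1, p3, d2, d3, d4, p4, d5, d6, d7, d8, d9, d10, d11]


Parity bits: p1=1, p2=1, p3=1, p4=0

110111101101111


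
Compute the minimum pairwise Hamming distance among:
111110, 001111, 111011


Comparing all pairs, minimum distance: 2
Can detect 1 errors, correct 0 errors

2


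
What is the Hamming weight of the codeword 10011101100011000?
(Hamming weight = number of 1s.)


Counting 1s in 10011101100011000

8


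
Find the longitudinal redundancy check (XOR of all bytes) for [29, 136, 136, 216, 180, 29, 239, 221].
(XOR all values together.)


XOR chain: 29 ^ 136 ^ 136 ^ 216 ^ 180 ^ 29 ^ 239 ^ 221 = 94

94


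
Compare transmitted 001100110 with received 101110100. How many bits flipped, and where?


XOR: 100010010

3 error(s) at position(s): 0, 4, 7


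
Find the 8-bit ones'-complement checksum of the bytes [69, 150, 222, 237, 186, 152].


Sum = 1016 mod 256 = 248
Complement = 7

7


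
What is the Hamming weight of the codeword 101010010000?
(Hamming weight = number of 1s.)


Counting 1s in 101010010000

4


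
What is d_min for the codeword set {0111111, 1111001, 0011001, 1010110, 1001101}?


Comparing all pairs, minimum distance: 2
Can detect 1 errors, correct 0 errors

2


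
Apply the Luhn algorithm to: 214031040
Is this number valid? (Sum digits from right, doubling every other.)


Luhn sum = 21
21 mod 10 = 1

Invalid (Luhn sum mod 10 = 1)


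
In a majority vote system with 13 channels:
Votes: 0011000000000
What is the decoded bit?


Ones: 2 out of 13
Threshold: 7

0 (2/13 voted 1)


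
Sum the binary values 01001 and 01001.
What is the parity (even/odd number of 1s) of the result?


01001 = 9
01001 = 9
Sum = 18 = 10010
1s count = 2

even parity (2 ones in 10010)


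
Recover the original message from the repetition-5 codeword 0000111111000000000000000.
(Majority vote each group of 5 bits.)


Groups: 00001, 11111, 00000, 00000, 00000
Majority votes: 01000

01000


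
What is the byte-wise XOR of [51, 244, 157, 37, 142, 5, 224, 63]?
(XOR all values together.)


XOR chain: 51 ^ 244 ^ 157 ^ 37 ^ 142 ^ 5 ^ 224 ^ 63 = 43

43


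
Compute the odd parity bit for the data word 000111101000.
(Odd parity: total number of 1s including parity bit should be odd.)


Number of 1s in data: 5
Parity bit: 0

0


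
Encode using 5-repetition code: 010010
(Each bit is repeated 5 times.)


Each bit -> 5 copies

000001111100000000001111100000


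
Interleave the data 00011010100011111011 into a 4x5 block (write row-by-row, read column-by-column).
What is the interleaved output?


Matrix:
  00011
  01010
  00111
  11011
Read columns: 00010101001011111011

00010101001011111011


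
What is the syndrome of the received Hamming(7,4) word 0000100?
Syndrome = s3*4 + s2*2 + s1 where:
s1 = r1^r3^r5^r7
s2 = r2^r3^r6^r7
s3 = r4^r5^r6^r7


s1=1, s2=0, s3=1

Syndrome = 5 (error at position 5)


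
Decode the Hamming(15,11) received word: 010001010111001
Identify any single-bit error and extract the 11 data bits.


Syndrome = 14: error at position 14

Data: 00100111011 (corrected bit 14)


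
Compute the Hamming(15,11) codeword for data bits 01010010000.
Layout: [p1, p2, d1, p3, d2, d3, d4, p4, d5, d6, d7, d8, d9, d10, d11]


Parity bits: p1=1, p2=0, p3=0, p4=1

100010110010000


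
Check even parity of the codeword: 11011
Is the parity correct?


Number of 1s: 4

Yes, parity is correct (4 ones)


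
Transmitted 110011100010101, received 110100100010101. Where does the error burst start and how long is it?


XOR: 000111000000000

Burst at position 3, length 3


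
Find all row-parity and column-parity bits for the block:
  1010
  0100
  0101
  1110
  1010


Row parities: 01010
Column parities: 1111

Row P: 01010, Col P: 1111, Corner: 0


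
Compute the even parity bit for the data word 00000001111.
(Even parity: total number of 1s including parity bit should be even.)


Number of 1s in data: 4
Parity bit: 0

0


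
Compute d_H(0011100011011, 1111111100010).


XOR: 1100011111001
Count of 1s: 8

8


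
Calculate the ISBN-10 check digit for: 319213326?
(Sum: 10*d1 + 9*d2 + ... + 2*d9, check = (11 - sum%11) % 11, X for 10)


Weighted sum: 176
176 mod 11 = 0

Check digit: 0


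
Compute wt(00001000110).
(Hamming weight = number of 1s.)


Counting 1s in 00001000110

3


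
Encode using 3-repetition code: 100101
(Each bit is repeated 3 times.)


Each bit -> 3 copies

111000000111000111


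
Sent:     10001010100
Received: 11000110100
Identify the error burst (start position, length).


XOR: 01001100000

Burst at position 1, length 5


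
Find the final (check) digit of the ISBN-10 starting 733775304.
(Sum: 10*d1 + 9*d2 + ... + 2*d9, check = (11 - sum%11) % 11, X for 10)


Weighted sum: 257
257 mod 11 = 4

Check digit: 7


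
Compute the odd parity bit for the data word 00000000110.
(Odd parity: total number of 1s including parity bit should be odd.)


Number of 1s in data: 2
Parity bit: 1

1


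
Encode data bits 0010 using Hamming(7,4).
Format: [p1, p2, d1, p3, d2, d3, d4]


Parity bits: p1=0, p2=1, p3=1

0101010


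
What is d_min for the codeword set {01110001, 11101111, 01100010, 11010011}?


Comparing all pairs, minimum distance: 3
Can detect 2 errors, correct 1 errors

3


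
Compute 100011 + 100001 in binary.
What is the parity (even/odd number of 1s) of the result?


100011 = 35
100001 = 33
Sum = 68 = 1000100
1s count = 2

even parity (2 ones in 1000100)


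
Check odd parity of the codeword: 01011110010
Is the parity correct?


Number of 1s: 6

No, parity error (6 ones)


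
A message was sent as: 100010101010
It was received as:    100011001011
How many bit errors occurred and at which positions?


XOR: 000001100001

3 error(s) at position(s): 5, 6, 11


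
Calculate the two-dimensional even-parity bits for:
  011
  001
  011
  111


Row parities: 0101
Column parities: 110

Row P: 0101, Col P: 110, Corner: 0


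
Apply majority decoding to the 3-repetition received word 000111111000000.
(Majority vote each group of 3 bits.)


Groups: 000, 111, 111, 000, 000
Majority votes: 01100

01100


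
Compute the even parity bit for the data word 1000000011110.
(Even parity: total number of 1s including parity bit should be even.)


Number of 1s in data: 5
Parity bit: 1

1


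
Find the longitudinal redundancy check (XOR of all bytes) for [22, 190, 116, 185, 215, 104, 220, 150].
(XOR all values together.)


XOR chain: 22 ^ 190 ^ 116 ^ 185 ^ 215 ^ 104 ^ 220 ^ 150 = 144

144


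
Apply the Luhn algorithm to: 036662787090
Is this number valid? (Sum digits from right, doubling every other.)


Luhn sum = 44
44 mod 10 = 4

Invalid (Luhn sum mod 10 = 4)


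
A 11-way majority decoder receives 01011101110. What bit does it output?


Ones: 7 out of 11
Threshold: 6

1 (7/11 voted 1)


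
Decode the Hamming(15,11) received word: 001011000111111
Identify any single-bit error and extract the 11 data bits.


Syndrome = 1: error at position 1

Data: 11100111111 (corrected bit 1)


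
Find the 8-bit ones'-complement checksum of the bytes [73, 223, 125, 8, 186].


Sum = 615 mod 256 = 103
Complement = 152

152


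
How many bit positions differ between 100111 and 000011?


XOR: 100100
Count of 1s: 2

2


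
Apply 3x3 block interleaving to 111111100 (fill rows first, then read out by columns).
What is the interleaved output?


Matrix:
  111
  111
  100
Read columns: 111110110

111110110


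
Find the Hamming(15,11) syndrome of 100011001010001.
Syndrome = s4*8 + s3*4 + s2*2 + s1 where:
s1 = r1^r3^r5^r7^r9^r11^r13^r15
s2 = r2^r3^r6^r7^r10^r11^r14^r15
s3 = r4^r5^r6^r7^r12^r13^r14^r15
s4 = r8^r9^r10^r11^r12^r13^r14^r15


s1=1, s2=1, s3=1, s4=1

Syndrome = 15 (error at position 15)


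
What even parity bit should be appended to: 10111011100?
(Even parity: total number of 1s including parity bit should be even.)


Number of 1s in data: 7
Parity bit: 1

1


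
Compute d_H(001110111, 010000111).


XOR: 011110000
Count of 1s: 4

4


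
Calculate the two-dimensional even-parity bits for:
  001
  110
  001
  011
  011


Row parities: 10100
Column parities: 110

Row P: 10100, Col P: 110, Corner: 0


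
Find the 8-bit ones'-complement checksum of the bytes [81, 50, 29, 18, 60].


Sum = 238 mod 256 = 238
Complement = 17

17


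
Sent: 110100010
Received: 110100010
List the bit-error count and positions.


XOR: 000000000

0 errors (received matches sent)


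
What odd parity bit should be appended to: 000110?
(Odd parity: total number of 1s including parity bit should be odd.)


Number of 1s in data: 2
Parity bit: 1

1


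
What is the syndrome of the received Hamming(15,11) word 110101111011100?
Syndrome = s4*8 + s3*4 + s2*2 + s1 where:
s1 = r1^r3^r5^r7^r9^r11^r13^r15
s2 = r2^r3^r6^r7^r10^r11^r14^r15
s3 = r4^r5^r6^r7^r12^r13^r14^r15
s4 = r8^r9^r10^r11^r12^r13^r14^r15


s1=1, s2=0, s3=1, s4=1

Syndrome = 13 (error at position 13)


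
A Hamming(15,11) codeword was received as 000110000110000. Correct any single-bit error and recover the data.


Syndrome = 0: no error detected

Data: 01000110000 (no errors)


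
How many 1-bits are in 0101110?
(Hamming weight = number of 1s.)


Counting 1s in 0101110

4


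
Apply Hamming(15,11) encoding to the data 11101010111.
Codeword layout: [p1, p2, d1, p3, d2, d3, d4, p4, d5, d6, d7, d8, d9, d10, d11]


Parity bits: p1=0, p2=1, p3=1, p4=1

011111011010111


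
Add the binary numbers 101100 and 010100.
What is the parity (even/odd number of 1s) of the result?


101100 = 44
010100 = 20
Sum = 64 = 1000000
1s count = 1

odd parity (1 ones in 1000000)


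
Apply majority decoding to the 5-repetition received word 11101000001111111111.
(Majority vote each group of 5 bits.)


Groups: 11101, 00000, 11111, 11111
Majority votes: 1011

1011


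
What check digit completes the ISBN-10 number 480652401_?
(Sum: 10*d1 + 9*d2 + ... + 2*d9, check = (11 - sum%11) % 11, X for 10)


Weighted sum: 212
212 mod 11 = 3

Check digit: 8


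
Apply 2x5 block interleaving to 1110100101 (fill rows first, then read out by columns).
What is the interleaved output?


Matrix:
  11101
  00101
Read columns: 1010110011

1010110011


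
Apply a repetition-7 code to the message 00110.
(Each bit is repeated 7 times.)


Each bit -> 7 copies

00000000000000111111111111110000000


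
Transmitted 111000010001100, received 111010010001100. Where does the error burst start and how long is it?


XOR: 000010000000000

Burst at position 4, length 1


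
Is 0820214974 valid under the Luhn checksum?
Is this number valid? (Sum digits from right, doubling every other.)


Luhn sum = 43
43 mod 10 = 3

Invalid (Luhn sum mod 10 = 3)


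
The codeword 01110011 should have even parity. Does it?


Number of 1s: 5

No, parity error (5 ones)


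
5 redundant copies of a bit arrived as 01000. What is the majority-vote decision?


Ones: 1 out of 5
Threshold: 3

0 (1/5 voted 1)


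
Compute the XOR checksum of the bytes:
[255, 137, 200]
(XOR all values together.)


XOR chain: 255 ^ 137 ^ 200 = 190

190


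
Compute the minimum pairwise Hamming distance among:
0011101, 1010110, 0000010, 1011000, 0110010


Comparing all pairs, minimum distance: 2
Can detect 1 errors, correct 0 errors

2


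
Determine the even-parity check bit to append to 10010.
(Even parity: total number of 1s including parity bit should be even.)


Number of 1s in data: 2
Parity bit: 0

0


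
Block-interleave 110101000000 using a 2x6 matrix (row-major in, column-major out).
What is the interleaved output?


Matrix:
  110101
  000000
Read columns: 101000100010

101000100010


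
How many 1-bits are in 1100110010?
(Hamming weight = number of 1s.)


Counting 1s in 1100110010

5


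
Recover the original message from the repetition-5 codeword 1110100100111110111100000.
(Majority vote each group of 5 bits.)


Groups: 11101, 00100, 11111, 01111, 00000
Majority votes: 10110

10110


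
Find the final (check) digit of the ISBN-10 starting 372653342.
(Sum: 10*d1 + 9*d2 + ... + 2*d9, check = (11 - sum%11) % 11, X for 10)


Weighted sum: 224
224 mod 11 = 4

Check digit: 7


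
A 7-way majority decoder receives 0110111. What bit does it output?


Ones: 5 out of 7
Threshold: 4

1 (5/7 voted 1)


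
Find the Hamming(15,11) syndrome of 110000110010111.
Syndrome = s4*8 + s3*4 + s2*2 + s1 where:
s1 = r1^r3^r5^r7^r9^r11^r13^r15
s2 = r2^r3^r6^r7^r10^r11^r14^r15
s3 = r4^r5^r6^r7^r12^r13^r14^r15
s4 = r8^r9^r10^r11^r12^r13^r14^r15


s1=1, s2=1, s3=0, s4=1

Syndrome = 11 (error at position 11)


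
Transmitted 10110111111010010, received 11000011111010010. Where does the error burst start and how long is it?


XOR: 01110100000000000

Burst at position 1, length 5


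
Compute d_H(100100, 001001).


XOR: 101101
Count of 1s: 4

4


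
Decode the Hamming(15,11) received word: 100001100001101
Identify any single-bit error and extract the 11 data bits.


Syndrome = 14: error at position 14

Data: 00110001111 (corrected bit 14)


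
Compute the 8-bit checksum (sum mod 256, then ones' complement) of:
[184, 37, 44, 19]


Sum = 284 mod 256 = 28
Complement = 227

227


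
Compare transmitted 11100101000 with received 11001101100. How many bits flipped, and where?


XOR: 00101000100

3 error(s) at position(s): 2, 4, 8


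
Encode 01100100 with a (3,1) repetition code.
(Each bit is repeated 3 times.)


Each bit -> 3 copies

000111111000000111000000


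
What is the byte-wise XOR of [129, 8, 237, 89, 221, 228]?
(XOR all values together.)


XOR chain: 129 ^ 8 ^ 237 ^ 89 ^ 221 ^ 228 = 4

4


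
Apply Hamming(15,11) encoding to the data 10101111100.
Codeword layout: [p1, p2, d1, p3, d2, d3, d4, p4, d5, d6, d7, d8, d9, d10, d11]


Parity bits: p1=0, p2=0, p3=1, p4=1

001101011111100


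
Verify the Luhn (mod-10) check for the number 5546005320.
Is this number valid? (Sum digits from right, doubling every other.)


Luhn sum = 28
28 mod 10 = 8

Invalid (Luhn sum mod 10 = 8)


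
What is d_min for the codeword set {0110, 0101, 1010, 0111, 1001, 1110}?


Comparing all pairs, minimum distance: 1
Can detect 0 errors, correct 0 errors

1


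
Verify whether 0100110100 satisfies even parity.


Number of 1s: 4

Yes, parity is correct (4 ones)


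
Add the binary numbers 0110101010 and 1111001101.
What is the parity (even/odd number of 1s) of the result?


0110101010 = 426
1111001101 = 973
Sum = 1399 = 10101110111
1s count = 8

even parity (8 ones in 10101110111)


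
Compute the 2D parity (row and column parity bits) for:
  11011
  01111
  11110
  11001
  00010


Row parities: 00011
Column parities: 10001

Row P: 00011, Col P: 10001, Corner: 0


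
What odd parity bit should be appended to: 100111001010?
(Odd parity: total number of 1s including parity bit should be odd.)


Number of 1s in data: 6
Parity bit: 1

1


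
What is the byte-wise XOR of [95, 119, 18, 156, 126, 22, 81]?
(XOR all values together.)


XOR chain: 95 ^ 119 ^ 18 ^ 156 ^ 126 ^ 22 ^ 81 = 159

159


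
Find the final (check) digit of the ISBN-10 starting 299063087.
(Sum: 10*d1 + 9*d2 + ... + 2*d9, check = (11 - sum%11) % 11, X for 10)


Weighted sum: 262
262 mod 11 = 9

Check digit: 2


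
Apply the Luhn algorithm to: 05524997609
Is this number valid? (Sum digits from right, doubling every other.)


Luhn sum = 52
52 mod 10 = 2

Invalid (Luhn sum mod 10 = 2)


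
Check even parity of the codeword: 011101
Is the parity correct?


Number of 1s: 4

Yes, parity is correct (4 ones)


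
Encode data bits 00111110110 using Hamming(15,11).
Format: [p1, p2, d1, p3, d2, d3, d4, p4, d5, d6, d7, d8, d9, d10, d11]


Parity bits: p1=0, p2=1, p3=0, p4=1

010001111110110


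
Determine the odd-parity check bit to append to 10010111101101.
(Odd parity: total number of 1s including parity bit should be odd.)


Number of 1s in data: 9
Parity bit: 0

0


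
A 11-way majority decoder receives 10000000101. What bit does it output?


Ones: 3 out of 11
Threshold: 6

0 (3/11 voted 1)


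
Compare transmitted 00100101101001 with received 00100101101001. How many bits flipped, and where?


XOR: 00000000000000

0 errors (received matches sent)


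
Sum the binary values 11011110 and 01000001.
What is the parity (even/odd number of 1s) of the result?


11011110 = 222
01000001 = 65
Sum = 287 = 100011111
1s count = 6

even parity (6 ones in 100011111)


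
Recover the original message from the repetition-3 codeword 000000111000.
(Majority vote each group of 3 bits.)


Groups: 000, 000, 111, 000
Majority votes: 0010

0010


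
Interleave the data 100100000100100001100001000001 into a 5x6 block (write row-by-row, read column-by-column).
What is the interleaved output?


Matrix:
  100100
  000100
  100001
  100001
  000001
Read columns: 101100000000000110000000000111

101100000000000110000000000111


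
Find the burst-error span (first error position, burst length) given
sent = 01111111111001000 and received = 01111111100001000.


XOR: 00000000011000000

Burst at position 9, length 2


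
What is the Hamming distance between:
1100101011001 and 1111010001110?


XOR: 0011111010111
Count of 1s: 9

9


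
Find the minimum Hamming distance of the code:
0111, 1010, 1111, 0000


Comparing all pairs, minimum distance: 1
Can detect 0 errors, correct 0 errors

1


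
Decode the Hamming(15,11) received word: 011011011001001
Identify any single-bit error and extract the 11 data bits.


Syndrome = 0: no error detected

Data: 11101001001 (no errors)


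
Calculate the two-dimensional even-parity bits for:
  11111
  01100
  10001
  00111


Row parities: 1001
Column parities: 00101

Row P: 1001, Col P: 00101, Corner: 0
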